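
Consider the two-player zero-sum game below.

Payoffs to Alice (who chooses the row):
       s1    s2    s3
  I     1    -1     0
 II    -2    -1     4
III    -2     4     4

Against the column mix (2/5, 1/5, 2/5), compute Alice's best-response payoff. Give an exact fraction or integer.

I: (1)·(2/5) + (-1)·(1/5) + (0)·(2/5) = 1/5.
II: (-2)·(2/5) + (-1)·(1/5) + (4)·(2/5) = 3/5.
III: (-2)·(2/5) + (4)·(1/5) + (4)·(2/5) = 8/5.
The best pure response is III with expected payoff 8/5.

8/5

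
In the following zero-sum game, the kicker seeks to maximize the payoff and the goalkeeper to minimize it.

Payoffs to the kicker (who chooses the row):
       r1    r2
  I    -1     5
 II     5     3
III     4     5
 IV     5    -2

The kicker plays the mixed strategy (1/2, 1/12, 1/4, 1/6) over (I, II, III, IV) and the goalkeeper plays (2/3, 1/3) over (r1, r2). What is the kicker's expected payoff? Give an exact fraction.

43/18

Against (2/3, 1/3), each row's expected payoff is I: 1; II: 13/3; III: 13/3; IV: 8/3.
Taking the (1/2, 1/12, 1/4, 1/6)-weighted average: (1/2)·(1) + (1/12)·(13/3) + (1/4)·(13/3) + (1/6)·(8/3) = 43/18.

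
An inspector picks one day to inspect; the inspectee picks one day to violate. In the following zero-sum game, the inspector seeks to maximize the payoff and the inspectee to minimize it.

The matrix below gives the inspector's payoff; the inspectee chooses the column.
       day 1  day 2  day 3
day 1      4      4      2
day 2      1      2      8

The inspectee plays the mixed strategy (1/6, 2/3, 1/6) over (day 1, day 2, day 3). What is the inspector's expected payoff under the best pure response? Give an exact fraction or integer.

day 1: (4)·(1/6) + (4)·(2/3) + (2)·(1/6) = 11/3.
day 2: (1)·(1/6) + (2)·(2/3) + (8)·(1/6) = 17/6.
The best pure response is day 1 with expected payoff 11/3.

11/3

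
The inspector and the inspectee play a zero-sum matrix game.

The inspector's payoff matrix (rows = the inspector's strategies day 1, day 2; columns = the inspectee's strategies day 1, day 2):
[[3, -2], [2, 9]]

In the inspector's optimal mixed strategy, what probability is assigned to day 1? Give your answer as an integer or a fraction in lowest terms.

7/12

Row minima are -2 and 2, so the inspector's maximin is 2; column maxima are 3 and 9, so the inspectee's minimax is 3. These differ, so the equilibrium is in mixed strategies.
Let the inspector play day 1 with probability p. The inspectee is indifferent when 3p + 2(1−p) = −2p + 9(1−p), giving p = 7/12.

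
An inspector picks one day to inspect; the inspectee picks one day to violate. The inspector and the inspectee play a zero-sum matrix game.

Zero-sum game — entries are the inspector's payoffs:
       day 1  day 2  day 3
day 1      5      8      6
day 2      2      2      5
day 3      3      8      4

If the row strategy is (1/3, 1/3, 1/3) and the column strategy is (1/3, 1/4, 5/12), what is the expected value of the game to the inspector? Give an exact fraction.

Against (1/3, 1/4, 5/12), each row's expected payoff is day 1: 37/6; day 2: 13/4; day 3: 14/3.
Taking the (1/3, 1/3, 1/3)-weighted average: (1/3)·(37/6) + (1/3)·(13/4) + (1/3)·(14/3) = 169/36.

169/36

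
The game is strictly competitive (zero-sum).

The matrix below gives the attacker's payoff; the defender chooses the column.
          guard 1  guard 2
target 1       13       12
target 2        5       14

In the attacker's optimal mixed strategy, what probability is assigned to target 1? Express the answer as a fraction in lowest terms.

Row minima are 12 and 5, so the attacker's maximin is 12; column maxima are 13 and 14, so the defender's minimax is 13. These differ, so the equilibrium is in mixed strategies.
Let the attacker play target 1 with probability p. The defender is indifferent when 13p + 5(1−p) = 12p + 14(1−p), giving p = 9/10.

9/10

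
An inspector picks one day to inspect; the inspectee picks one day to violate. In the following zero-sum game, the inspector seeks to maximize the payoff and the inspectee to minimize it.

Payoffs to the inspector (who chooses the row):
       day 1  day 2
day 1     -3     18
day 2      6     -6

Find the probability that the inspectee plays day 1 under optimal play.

8/11

Row minima are -3 and -6, so the inspector's maximin is -3; column maxima are 6 and 18, so the inspectee's minimax is 6. These differ, so the equilibrium is in mixed strategies.
Let the inspectee play day 1 with probability q. The inspector is indifferent when −3q + 18(1−q) = 6q − 6(1−q), giving q = 8/11.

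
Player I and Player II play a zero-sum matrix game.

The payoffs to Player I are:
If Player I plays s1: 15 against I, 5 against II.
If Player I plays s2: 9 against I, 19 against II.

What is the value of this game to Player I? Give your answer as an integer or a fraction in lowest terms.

12

Row minima are 5 and 9, so Player I's maximin is 9; column maxima are 15 and 19, so Player II's minimax is 15. These differ, so the equilibrium is in mixed strategies.
Let Player I play s1 with probability p. Player II is indifferent when 15p + 9(1−p) = 5p + 19(1−p), giving p = 1/2.
Let Player II play I with probability q. Player I is indifferent when 15q + 5(1−q) = 9q + 19(1−q), giving q = 7/10.
The value is 15·(7/10) + (5)·(3/10) = 12.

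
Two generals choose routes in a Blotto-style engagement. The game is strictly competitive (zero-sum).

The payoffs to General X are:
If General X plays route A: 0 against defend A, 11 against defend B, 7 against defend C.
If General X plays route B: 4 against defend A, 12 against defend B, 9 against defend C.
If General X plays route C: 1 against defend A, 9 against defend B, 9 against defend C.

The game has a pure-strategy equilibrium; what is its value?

4

Row minima: 0, 4, 1 → General X's maximin is 4.
Column maxima: 4, 12, 9 → General Y's minimax is 4.
They coincide at (route B, defend A), so the value is 4.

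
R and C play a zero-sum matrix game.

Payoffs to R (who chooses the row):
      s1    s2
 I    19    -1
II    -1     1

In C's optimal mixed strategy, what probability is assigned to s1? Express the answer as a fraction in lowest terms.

Row minima are -1 and -1, so R's maximin is -1; column maxima are 19 and 1, so C's minimax is 1. These differ, so the equilibrium is in mixed strategies.
Let C play s1 with probability q. R is indifferent when 19q − (1−q) = −q + (1−q), giving q = 1/11.

1/11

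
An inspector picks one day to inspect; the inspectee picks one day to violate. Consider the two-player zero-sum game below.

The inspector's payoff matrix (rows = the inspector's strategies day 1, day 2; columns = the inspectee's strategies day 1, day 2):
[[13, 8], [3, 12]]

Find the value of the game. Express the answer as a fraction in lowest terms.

66/7

Row minima are 8 and 3, so the inspector's maximin is 8; column maxima are 13 and 12, so the inspectee's minimax is 12. These differ, so the equilibrium is in mixed strategies.
Let the inspector play day 1 with probability p. The inspectee is indifferent when 13p + 3(1−p) = 8p + 12(1−p), giving p = 9/14.
Let the inspectee play day 1 with probability q. The inspector is indifferent when 13q + 8(1−q) = 3q + 12(1−q), giving q = 2/7.
The value is 13·(2/7) + (8)·(5/7) = 66/7.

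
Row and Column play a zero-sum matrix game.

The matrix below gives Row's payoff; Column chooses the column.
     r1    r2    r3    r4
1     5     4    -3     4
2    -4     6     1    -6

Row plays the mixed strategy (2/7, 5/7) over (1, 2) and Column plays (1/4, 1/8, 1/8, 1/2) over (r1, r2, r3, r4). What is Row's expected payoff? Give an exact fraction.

Against (1/4, 1/8, 1/8, 1/2), each row's expected payoff is 1: 27/8; 2: -25/8.
Taking the (2/7, 5/7)-weighted average: (2/7)·(27/8) + (5/7)·(-25/8) = -71/56.

-71/56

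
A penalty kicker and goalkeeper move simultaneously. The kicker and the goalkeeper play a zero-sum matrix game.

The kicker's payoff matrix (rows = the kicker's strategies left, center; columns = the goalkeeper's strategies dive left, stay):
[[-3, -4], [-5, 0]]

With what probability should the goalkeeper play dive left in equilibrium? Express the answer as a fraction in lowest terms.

2/3

Row minima are -4 and -5, so the kicker's maximin is -4; column maxima are -3 and 0, so the goalkeeper's minimax is -3. These differ, so the equilibrium is in mixed strategies.
Let the goalkeeper play dive left with probability q. The kicker is indifferent when −3q − 4(1−q) = −5q, giving q = 2/3.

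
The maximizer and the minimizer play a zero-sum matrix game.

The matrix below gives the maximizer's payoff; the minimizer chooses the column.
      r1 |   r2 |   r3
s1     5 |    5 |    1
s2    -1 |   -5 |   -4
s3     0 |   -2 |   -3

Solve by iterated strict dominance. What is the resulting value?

Column r1 is strictly dominated by r3 for the minimizer (1<5, -4<-1, -3<0); eliminate r1.
Row s2 is strictly dominated by row s1 (5>-5, 1>-4); eliminate s2.
Row s3 is strictly dominated by row s1 (5>-2, 1>-3); eliminate s3.
Column r2 is strictly dominated by r3 for the minimizer (1<5); eliminate r2.
Only (s1, r3) remains, with payoff 1.

1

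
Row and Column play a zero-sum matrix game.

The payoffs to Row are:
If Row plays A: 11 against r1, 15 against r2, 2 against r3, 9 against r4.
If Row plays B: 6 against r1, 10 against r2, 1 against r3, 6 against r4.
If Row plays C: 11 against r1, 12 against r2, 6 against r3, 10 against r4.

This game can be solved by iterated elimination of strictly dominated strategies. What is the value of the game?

Row B is strictly dominated by row A (11>6, 15>10, 2>1, 9>6); eliminate B.
Column r1 is strictly dominated by r3 for Column (2<11, 6<11); eliminate r1.
Column r2 is strictly dominated by r3 for Column (2<15, 6<12); eliminate r2.
Row A is strictly dominated by row C (6>2, 10>9); eliminate A.
Column r4 is strictly dominated by r3 for Column (6<10); eliminate r4.
Only (C, r3) remains, with payoff 6.

6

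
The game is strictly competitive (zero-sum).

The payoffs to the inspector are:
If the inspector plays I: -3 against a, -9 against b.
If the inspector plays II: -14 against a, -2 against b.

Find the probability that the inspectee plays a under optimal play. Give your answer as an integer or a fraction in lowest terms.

Row minima are -9 and -14, so the inspector's maximin is -9; column maxima are -3 and -2, so the inspectee's minimax is -3. These differ, so the equilibrium is in mixed strategies.
Let the inspectee play a with probability q. The inspector is indifferent when −3q − 9(1−q) = −14q − 2(1−q), giving q = 7/18.

7/18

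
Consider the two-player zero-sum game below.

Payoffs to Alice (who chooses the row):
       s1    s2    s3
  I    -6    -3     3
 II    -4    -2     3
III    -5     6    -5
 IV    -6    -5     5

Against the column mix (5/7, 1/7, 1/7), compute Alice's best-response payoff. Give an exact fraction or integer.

I: (-6)·(5/7) + (-3)·(1/7) + (3)·(1/7) = -30/7.
II: (-4)·(5/7) + (-2)·(1/7) + (3)·(1/7) = -19/7.
III: (-5)·(5/7) + (6)·(1/7) + (-5)·(1/7) = -24/7.
IV: (-6)·(5/7) + (-5)·(1/7) + (5)·(1/7) = -30/7.
The best pure response is II with expected payoff -19/7.

-19/7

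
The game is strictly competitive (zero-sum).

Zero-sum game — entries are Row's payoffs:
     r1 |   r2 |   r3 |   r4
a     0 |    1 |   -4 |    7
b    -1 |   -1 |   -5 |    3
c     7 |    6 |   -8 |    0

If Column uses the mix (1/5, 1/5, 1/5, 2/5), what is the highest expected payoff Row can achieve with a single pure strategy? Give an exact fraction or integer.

11/5

a: (0)·(1/5) + (1)·(1/5) + (-4)·(1/5) + (7)·(2/5) = 11/5.
b: (-1)·(1/5) + (-1)·(1/5) + (-5)·(1/5) + (3)·(2/5) = -1/5.
c: (7)·(1/5) + (6)·(1/5) + (-8)·(1/5) + (0)·(2/5) = 1.
The best pure response is a with expected payoff 11/5.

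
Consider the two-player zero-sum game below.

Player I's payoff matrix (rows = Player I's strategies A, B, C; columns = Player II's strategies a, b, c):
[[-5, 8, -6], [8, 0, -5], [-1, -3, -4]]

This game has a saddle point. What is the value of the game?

Row minima: -6, -5, -4 → Player I's maximin is -4.
Column maxima: 8, 8, -4 → Player II's minimax is -4.
They coincide at (C, c), so the value is -4.

-4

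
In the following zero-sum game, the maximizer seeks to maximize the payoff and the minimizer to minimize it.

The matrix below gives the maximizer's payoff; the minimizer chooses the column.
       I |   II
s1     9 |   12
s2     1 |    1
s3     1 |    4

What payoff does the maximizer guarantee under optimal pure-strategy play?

9

Row minima: 9, 1, 1 → the maximizer's maximin is 9.
Column maxima: 9, 12 → the minimizer's minimax is 9.
They coincide at (s1, I), so the value is 9.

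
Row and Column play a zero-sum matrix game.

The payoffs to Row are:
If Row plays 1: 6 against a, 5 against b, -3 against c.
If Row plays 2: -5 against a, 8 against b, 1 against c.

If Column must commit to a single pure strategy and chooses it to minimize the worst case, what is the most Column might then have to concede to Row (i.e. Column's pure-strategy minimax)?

1

The worst case (largest entry) in each column is a: 6, b: 8, c: 1.
The best (smallest) of these is 1.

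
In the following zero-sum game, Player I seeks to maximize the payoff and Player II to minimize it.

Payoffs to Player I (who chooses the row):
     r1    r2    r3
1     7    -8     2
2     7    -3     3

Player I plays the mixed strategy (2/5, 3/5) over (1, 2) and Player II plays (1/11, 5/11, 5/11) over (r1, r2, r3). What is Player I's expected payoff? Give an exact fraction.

Against (1/11, 5/11, 5/11), each row's expected payoff is 1: -23/11; 2: 7/11.
Taking the (2/5, 3/5)-weighted average: (2/5)·(-23/11) + (3/5)·(7/11) = -5/11.

-5/11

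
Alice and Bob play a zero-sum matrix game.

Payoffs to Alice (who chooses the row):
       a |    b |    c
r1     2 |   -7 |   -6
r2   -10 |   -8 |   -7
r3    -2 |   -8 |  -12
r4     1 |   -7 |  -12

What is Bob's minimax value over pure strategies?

-7

The worst case (largest entry) in each column is a: 2, b: -7, c: -6.
The best (smallest) of these is -7.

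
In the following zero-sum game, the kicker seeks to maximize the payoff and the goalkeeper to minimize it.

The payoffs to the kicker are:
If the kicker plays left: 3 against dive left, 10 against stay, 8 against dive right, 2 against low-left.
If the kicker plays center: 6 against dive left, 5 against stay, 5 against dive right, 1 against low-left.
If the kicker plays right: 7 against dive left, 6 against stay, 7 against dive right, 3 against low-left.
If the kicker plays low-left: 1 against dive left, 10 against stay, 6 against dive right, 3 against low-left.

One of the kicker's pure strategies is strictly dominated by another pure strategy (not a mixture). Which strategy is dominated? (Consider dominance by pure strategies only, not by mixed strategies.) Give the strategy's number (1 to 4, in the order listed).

Compare center with right: 7 > 6, 6 > 5, 7 > 5, 3 > 1.
So right strictly dominates center for the kicker; center is strictly dominated.

2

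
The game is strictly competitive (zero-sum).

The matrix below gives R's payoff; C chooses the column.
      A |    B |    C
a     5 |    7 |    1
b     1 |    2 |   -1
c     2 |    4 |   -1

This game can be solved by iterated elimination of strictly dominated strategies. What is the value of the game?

1

Row b is strictly dominated by row a (5>1, 7>2, 1>-1); eliminate b.
Row c is strictly dominated by row a (5>2, 7>4, 1>-1); eliminate c.
Column A is strictly dominated by C for C (1<5); eliminate A.
Column B is strictly dominated by C for C (1<7); eliminate B.
Only (a, C) remains, with payoff 1.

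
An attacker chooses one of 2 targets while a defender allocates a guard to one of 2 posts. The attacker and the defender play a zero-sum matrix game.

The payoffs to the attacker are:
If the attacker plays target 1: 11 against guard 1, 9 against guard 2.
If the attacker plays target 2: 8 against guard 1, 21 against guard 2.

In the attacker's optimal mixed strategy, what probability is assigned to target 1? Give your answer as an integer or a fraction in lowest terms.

Row minima are 9 and 8, so the attacker's maximin is 9; column maxima are 11 and 21, so the defender's minimax is 11. These differ, so the equilibrium is in mixed strategies.
Let the attacker play target 1 with probability p. The defender is indifferent when 11p + 8(1−p) = 9p + 21(1−p), giving p = 13/15.

13/15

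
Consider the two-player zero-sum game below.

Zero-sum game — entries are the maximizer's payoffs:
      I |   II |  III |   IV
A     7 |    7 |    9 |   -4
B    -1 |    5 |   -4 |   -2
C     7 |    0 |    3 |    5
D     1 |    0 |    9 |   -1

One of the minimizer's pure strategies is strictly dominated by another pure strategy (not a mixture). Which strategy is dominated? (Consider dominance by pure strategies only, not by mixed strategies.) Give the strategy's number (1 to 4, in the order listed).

The minimizer prefers columns that give the maximizer less. Compare I with IV: -4 < 7, -2 < -1, 5 < 7, -1 < 1.
So IV strictly dominates I for the minimizer; I is strictly dominated.

1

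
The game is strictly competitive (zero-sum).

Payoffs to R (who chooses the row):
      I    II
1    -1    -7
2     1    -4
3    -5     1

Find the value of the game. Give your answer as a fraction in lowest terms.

Row 1 is strictly dominated by row 2, so R never plays it.
The remaining 2×2 game on (2, 3) × (I, II) has no saddle point. Let R play 2 with probability p; indifference gives p − 5(1−p) = −4p + (1−p), so p = 6/11.
Similarly C's optimal q on I is 5/11, and the value is 1·(5/11) + (-4)·(6/11) = -19/11.

-19/11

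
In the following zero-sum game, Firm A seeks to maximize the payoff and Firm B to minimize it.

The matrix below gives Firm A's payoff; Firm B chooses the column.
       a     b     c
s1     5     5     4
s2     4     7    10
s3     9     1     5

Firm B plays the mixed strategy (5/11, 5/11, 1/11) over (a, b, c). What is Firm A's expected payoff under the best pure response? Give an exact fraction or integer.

65/11

s1: (5)·(5/11) + (5)·(5/11) + (4)·(1/11) = 54/11.
s2: (4)·(5/11) + (7)·(5/11) + (10)·(1/11) = 65/11.
s3: (9)·(5/11) + (1)·(5/11) + (5)·(1/11) = 5.
The best pure response is s2 with expected payoff 65/11.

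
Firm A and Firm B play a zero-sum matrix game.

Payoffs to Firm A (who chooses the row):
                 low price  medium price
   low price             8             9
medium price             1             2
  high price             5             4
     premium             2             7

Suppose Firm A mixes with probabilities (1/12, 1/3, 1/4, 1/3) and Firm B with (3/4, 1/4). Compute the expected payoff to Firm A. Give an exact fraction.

Against (3/4, 1/4), each row's expected payoff is low price: 33/4; medium price: 5/4; high price: 19/4; premium: 13/4.
Taking the (1/12, 1/3, 1/4, 1/3)-weighted average: (1/12)·(33/4) + (1/3)·(5/4) + (1/4)·(19/4) + (1/3)·(13/4) = 27/8.

27/8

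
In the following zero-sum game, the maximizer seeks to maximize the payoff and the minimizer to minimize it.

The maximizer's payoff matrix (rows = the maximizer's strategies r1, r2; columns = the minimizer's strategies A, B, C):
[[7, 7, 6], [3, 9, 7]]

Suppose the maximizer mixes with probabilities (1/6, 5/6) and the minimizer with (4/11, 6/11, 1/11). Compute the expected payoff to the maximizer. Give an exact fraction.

Against (4/11, 6/11, 1/11), each row's expected payoff is r1: 76/11; r2: 73/11.
Taking the (1/6, 5/6)-weighted average: (1/6)·(76/11) + (5/6)·(73/11) = 147/22.

147/22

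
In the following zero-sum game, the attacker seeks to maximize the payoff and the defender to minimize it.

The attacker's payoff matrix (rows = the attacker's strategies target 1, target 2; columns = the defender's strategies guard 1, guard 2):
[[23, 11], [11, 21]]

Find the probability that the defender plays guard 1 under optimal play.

5/11

Row minima are 11 and 11, so the attacker's maximin is 11; column maxima are 23 and 21, so the defender's minimax is 21. These differ, so the equilibrium is in mixed strategies.
Let the defender play guard 1 with probability q. The attacker is indifferent when 23q + 11(1−q) = 11q + 21(1−q), giving q = 5/11.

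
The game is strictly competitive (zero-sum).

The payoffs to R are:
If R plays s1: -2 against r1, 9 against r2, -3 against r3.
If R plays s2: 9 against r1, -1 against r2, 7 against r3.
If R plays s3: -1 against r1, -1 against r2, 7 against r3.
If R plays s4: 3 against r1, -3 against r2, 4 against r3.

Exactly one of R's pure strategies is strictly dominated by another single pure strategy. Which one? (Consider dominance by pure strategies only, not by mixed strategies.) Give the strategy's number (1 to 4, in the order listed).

Compare s4 with s2: 9 > 3, -1 > -3, 7 > 4.
So s2 strictly dominates s4 for R; s4 is strictly dominated.

4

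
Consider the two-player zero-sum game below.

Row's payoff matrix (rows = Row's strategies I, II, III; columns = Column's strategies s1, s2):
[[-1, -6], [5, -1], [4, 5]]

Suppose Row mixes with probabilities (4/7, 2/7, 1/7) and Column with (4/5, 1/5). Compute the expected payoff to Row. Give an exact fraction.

Against (4/5, 1/5), each row's expected payoff is I: -2; II: 19/5; III: 21/5.
Taking the (4/7, 2/7, 1/7)-weighted average: (4/7)·(-2) + (2/7)·(19/5) + (1/7)·(21/5) = 19/35.

19/35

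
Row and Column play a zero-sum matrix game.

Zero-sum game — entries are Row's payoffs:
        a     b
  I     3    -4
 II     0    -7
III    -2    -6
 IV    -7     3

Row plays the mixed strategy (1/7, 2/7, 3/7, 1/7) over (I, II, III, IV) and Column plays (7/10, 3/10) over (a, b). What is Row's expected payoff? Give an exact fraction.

-169/70

Against (7/10, 3/10), each row's expected payoff is I: 9/10; II: -21/10; III: -16/5; IV: -4.
Taking the (1/7, 2/7, 3/7, 1/7)-weighted average: (1/7)·(9/10) + (2/7)·(-21/10) + (3/7)·(-16/5) + (1/7)·(-4) = -169/70.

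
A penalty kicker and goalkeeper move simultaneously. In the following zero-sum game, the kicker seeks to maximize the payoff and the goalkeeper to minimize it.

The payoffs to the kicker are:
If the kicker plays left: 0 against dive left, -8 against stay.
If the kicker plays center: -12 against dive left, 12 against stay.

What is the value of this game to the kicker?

Row minima are -8 and -12, so the kicker's maximin is -8; column maxima are 0 and 12, so the goalkeeper's minimax is 0. These differ, so the equilibrium is in mixed strategies.
Let the kicker play left with probability p. The goalkeeper is indifferent when −12(1−p) = −8p + 12(1−p), giving p = 3/4.
Let the goalkeeper play dive left with probability q. The kicker is indifferent when −8(1−q) = −12q + 12(1−q), giving q = 5/8.
The value is 0·(5/8) + (-8)·(3/8) = -3.

-3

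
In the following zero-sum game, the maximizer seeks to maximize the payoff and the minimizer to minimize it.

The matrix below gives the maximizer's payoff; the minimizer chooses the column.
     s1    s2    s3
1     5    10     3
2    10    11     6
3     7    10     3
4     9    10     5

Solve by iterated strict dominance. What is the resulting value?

6

Column s1 is strictly dominated by s3 for the minimizer (3<5, 6<10, 3<7, 5<9); eliminate s1.
Row 4 is strictly dominated by row 2 (11>10, 6>5); eliminate 4.
Column s2 is strictly dominated by s3 for the minimizer (3<10, 6<11, 3<10); eliminate s2.
Row 1 is strictly dominated by row 2 (6>3); eliminate 1.
Row 3 is strictly dominated by row 2 (6>3); eliminate 3.
Only (2, s3) remains, with payoff 6.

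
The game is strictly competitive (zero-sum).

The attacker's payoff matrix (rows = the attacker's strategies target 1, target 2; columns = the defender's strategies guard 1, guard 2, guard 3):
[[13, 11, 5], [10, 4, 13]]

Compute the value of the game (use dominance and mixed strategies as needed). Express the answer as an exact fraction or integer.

41/5

Column guard 1 is strictly dominated by guard 2 for the defender (it gives the attacker more in every row).
The remaining 2×2 game on (target 1, target 2) × (guard 2, guard 3) has no saddle point. Let the attacker play target 1 with probability p; indifference gives 11p + 4(1−p) = 5p + 13(1−p), so p = 3/5.
Similarly the defender's optimal q on guard 2 is 8/15, and the value is 11·(8/15) + (5)·(7/15) = 41/5.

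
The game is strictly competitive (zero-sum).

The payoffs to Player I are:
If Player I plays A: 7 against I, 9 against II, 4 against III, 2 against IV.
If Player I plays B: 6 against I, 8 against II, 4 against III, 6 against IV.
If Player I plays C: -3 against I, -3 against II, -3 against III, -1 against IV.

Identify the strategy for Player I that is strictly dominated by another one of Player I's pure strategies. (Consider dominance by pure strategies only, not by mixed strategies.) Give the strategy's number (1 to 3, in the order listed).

3

Compare C with A: 7 > -3, 9 > -3, 4 > -3, 2 > -1.
So A strictly dominates C for Player I; C is strictly dominated.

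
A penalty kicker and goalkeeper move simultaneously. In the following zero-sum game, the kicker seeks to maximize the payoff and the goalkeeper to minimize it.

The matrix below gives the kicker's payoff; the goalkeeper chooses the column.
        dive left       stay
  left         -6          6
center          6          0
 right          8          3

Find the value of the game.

Row center is strictly dominated by row right, so the kicker never plays it.
The remaining 2×2 game on (left, right) × (dive left, stay) has no saddle point. Let the kicker play left with probability p; indifference gives −6p + 8(1−p) = 6p + 3(1−p), so p = 5/17.
Similarly the goalkeeper's optimal q on dive left is 3/17, and the value is -6·(3/17) + (6)·(14/17) = 66/17.

66/17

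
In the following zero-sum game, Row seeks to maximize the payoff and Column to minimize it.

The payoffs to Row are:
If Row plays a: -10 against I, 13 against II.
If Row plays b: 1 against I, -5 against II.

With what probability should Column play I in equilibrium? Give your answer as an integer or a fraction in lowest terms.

18/29

Row minima are -10 and -5, so Row's maximin is -5; column maxima are 1 and 13, so Column's minimax is 1. These differ, so the equilibrium is in mixed strategies.
Let Column play I with probability q. Row is indifferent when −10q + 13(1−q) = q − 5(1−q), giving q = 18/29.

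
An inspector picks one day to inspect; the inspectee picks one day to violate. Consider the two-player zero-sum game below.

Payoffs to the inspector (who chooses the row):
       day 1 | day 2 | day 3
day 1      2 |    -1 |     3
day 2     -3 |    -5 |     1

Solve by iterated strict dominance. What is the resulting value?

-1

Column day 1 is strictly dominated by day 2 for the inspectee (-1<2, -5<-3); eliminate day 1.
Column day 3 is strictly dominated by day 2 for the inspectee (-1<3, -5<1); eliminate day 3.
Row day 2 is strictly dominated by row day 1 (-1>-5); eliminate day 2.
Only (day 1, day 2) remains, with payoff -1.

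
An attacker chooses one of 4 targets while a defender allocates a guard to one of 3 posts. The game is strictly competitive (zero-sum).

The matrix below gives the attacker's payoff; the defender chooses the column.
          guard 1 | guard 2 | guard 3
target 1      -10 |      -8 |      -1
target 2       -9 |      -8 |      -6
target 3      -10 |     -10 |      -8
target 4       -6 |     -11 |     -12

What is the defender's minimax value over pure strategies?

The worst case (largest entry) in each column is guard 1: -6, guard 2: -8, guard 3: -1.
The best (smallest) of these is -8.

-8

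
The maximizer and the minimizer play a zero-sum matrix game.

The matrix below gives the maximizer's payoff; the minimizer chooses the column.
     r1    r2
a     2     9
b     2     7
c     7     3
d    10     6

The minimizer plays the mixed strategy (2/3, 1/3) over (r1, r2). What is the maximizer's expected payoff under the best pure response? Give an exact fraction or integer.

26/3

a: (2)·(2/3) + (9)·(1/3) = 13/3.
b: (2)·(2/3) + (7)·(1/3) = 11/3.
c: (7)·(2/3) + (3)·(1/3) = 17/3.
d: (10)·(2/3) + (6)·(1/3) = 26/3.
The best pure response is d with expected payoff 26/3.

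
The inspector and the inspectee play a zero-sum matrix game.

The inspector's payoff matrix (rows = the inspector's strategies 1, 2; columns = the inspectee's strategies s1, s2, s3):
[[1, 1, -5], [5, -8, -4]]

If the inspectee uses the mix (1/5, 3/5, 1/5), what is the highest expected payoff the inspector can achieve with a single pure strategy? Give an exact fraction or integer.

-1/5

1: (1)·(1/5) + (1)·(3/5) + (-5)·(1/5) = -1/5.
2: (5)·(1/5) + (-8)·(3/5) + (-4)·(1/5) = -23/5.
The best pure response is 1 with expected payoff -1/5.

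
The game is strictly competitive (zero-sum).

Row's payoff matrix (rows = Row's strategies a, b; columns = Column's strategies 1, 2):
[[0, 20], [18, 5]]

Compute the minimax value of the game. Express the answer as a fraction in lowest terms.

Row minima are 0 and 5, so Row's maximin is 5; column maxima are 18 and 20, so Column's minimax is 18. These differ, so the equilibrium is in mixed strategies.
Let Row play a with probability p. Column is indifferent when 18(1−p) = 20p + 5(1−p), giving p = 13/33.
Let Column play 1 with probability q. Row is indifferent when 20(1−q) = 18q + 5(1−q), giving q = 5/11.
The value is 0·(5/11) + (20)·(6/11) = 120/11.

120/11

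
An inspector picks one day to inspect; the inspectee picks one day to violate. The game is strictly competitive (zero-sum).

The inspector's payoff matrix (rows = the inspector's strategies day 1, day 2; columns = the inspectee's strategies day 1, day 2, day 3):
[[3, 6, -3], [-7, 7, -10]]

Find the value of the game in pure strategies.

-3

Row minima: -3, -10 → the inspector's maximin is -3.
Column maxima: 3, 7, -3 → the inspectee's minimax is -3.
They coincide at (day 1, day 3), so the value is -3.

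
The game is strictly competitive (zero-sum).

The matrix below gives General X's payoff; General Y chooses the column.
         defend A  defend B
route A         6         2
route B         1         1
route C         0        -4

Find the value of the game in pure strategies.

Row minima: 2, 1, -4 → General X's maximin is 2.
Column maxima: 6, 2 → General Y's minimax is 2.
They coincide at (route A, defend B), so the value is 2.

2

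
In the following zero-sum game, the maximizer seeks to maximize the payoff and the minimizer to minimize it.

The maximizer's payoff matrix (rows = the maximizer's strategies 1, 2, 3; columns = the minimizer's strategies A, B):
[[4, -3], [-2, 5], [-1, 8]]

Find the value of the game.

Row 2 is strictly dominated by row 3, so the maximizer never plays it.
The remaining 2×2 game on (1, 3) × (A, B) has no saddle point. Let the maximizer play 1 with probability p; indifference gives 4p − (1−p) = −3p + 8(1−p), so p = 9/16.
Similarly the minimizer's optimal q on A is 11/16, and the value is 4·(11/16) + (-3)·(5/16) = 29/16.

29/16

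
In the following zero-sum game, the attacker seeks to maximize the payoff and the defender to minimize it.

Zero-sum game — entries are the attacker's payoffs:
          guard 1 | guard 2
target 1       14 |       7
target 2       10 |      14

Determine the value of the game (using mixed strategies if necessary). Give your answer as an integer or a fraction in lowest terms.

Row minima are 7 and 10, so the attacker's maximin is 10; column maxima are 14 and 14, so the defender's minimax is 14. These differ, so the equilibrium is in mixed strategies.
Let the attacker play target 1 with probability p. The defender is indifferent when 14p + 10(1−p) = 7p + 14(1−p), giving p = 4/11.
Let the defender play guard 1 with probability q. The attacker is indifferent when 14q + 7(1−q) = 10q + 14(1−q), giving q = 7/11.
The value is 14·(7/11) + (7)·(4/11) = 126/11.

126/11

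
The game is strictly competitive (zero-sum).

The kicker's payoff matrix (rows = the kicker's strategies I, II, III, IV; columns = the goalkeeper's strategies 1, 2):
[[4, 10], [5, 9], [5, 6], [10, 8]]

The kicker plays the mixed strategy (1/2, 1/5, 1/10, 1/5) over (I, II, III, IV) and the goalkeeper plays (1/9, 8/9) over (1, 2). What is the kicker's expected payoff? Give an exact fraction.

155/18

Against (1/9, 8/9), each row's expected payoff is I: 28/3; II: 77/9; III: 53/9; IV: 74/9.
Taking the (1/2, 1/5, 1/10, 1/5)-weighted average: (1/2)·(28/3) + (1/5)·(77/9) + (1/10)·(53/9) + (1/5)·(74/9) = 155/18.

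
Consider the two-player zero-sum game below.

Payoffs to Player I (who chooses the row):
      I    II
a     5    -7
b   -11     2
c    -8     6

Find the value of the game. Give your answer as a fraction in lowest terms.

-1

Row b is strictly dominated by row c, so Player I never plays it.
The remaining 2×2 game on (a, c) × (I, II) has no saddle point. Let Player I play a with probability p; indifference gives 5p − 8(1−p) = −7p + 6(1−p), so p = 7/13.
Similarly Player II's optimal q on I is 1/2, and the value is 5·(1/2) + (-7)·(1/2) = -1.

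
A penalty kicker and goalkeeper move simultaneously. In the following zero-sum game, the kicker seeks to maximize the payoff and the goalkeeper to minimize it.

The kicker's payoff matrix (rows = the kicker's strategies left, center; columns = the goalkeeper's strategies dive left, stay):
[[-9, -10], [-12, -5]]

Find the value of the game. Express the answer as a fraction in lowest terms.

-75/8

Row minima are -10 and -12, so the kicker's maximin is -10; column maxima are -9 and -5, so the goalkeeper's minimax is -9. These differ, so the equilibrium is in mixed strategies.
Let the kicker play left with probability p. The goalkeeper is indifferent when −9p − 12(1−p) = −10p − 5(1−p), giving p = 7/8.
Let the goalkeeper play dive left with probability q. The kicker is indifferent when −9q − 10(1−q) = −12q − 5(1−q), giving q = 5/8.
The value is -9·(5/8) + (-10)·(3/8) = -75/8.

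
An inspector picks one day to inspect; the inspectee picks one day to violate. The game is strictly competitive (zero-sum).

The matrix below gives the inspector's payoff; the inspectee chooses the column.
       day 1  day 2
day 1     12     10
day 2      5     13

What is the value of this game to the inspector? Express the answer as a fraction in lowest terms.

Row minima are 10 and 5, so the inspector's maximin is 10; column maxima are 12 and 13, so the inspectee's minimax is 12. These differ, so the equilibrium is in mixed strategies.
Let the inspector play day 1 with probability p. The inspectee is indifferent when 12p + 5(1−p) = 10p + 13(1−p), giving p = 4/5.
Let the inspectee play day 1 with probability q. The inspector is indifferent when 12q + 10(1−q) = 5q + 13(1−q), giving q = 3/10.
The value is 12·(3/10) + (10)·(7/10) = 53/5.

53/5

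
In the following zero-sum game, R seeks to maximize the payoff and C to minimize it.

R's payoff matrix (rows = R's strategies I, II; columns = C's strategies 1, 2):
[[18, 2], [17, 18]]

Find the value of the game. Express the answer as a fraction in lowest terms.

Row minima are 2 and 17, so R's maximin is 17; column maxima are 18 and 18, so C's minimax is 18. These differ, so the equilibrium is in mixed strategies.
Let R play I with probability p. C is indifferent when 18p + 17(1−p) = 2p + 18(1−p), giving p = 1/17.
Let C play 1 with probability q. R is indifferent when 18q + 2(1−q) = 17q + 18(1−q), giving q = 16/17.
The value is 18·(16/17) + (2)·(1/17) = 290/17.

290/17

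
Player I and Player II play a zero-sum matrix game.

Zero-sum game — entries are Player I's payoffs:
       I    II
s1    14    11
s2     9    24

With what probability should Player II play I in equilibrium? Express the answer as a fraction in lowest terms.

Row minima are 11 and 9, so Player I's maximin is 11; column maxima are 14 and 24, so Player II's minimax is 14. These differ, so the equilibrium is in mixed strategies.
Let Player II play I with probability q. Player I is indifferent when 14q + 11(1−q) = 9q + 24(1−q), giving q = 13/18.

13/18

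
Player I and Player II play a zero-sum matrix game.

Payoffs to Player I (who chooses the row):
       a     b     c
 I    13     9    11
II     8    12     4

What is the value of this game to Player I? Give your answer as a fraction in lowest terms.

Column a is strictly dominated by c for Player II (it gives Player I more in every row).
The remaining 2×2 game on (I, II) × (b, c) has no saddle point. Let Player I play I with probability p; indifference gives 9p + 12(1−p) = 11p + 4(1−p), so p = 4/5.
Similarly Player II's optimal q on b is 7/10, and the value is 9·(7/10) + (11)·(3/10) = 48/5.

48/5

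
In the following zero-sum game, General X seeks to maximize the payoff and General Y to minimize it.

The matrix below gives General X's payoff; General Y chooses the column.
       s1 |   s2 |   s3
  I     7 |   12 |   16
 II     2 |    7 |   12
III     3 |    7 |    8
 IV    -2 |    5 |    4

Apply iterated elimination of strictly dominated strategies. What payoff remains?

Column s3 is strictly dominated by s1 for General Y (7<16, 2<12, 3<8, -2<4); eliminate s3.
Row III is strictly dominated by row I (7>3, 12>7); eliminate III.
Row IV is strictly dominated by row I (7>-2, 12>5); eliminate IV.
Column s2 is strictly dominated by s1 for General Y (7<12, 2<7); eliminate s2.
Row II is strictly dominated by row I (7>2); eliminate II.
Only (I, s1) remains, with payoff 7.

7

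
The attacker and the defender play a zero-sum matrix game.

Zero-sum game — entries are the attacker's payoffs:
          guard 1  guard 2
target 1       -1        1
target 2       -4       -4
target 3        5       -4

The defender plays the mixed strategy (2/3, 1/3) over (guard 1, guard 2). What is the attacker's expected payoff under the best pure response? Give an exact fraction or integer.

target 1: (-1)·(2/3) + (1)·(1/3) = -1/3.
target 2: (-4)·(2/3) + (-4)·(1/3) = -4.
target 3: (5)·(2/3) + (-4)·(1/3) = 2.
The best pure response is target 3 with expected payoff 2.

2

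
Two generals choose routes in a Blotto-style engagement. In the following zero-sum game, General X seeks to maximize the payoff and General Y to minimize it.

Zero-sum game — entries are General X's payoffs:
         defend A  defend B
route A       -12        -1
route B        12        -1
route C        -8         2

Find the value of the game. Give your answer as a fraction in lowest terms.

16/23

Row route A is strictly dominated by row route C, so General X never plays it.
The remaining 2×2 game on (route B, route C) × (defend A, defend B) has no saddle point. Let General X play route B with probability p; indifference gives 12p − 8(1−p) = −p + 2(1−p), so p = 10/23.
Similarly General Y's optimal q on defend A is 3/23, and the value is 12·(3/23) + (-1)·(20/23) = 16/23.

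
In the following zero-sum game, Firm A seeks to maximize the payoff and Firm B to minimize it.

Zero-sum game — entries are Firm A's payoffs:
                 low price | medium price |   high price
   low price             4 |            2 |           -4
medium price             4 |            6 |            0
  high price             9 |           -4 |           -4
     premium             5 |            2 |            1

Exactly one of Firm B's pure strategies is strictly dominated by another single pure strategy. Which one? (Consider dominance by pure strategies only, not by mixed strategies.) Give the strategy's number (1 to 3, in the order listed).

1

Firm B prefers columns that give Firm A less. Compare low price with high price: -4 < 4, 0 < 4, -4 < 9, 1 < 5.
So high price strictly dominates low price for Firm B; low price is strictly dominated.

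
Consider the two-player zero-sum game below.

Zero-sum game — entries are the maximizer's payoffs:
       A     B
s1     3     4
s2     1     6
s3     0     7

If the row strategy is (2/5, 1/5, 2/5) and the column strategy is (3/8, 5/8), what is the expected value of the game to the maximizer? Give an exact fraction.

161/40

Against (3/8, 5/8), each row's expected payoff is s1: 29/8; s2: 33/8; s3: 35/8.
Taking the (2/5, 1/5, 2/5)-weighted average: (2/5)·(29/8) + (1/5)·(33/8) + (2/5)·(35/8) = 161/40.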